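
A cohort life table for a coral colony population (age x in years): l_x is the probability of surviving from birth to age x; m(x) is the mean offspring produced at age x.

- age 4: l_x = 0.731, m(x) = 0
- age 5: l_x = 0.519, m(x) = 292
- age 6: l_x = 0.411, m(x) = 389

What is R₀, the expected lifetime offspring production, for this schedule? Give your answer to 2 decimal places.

R₀ = Σ l_x m(x):
  age 4: 0.731 × 0 = 0.0000
  age 5: 0.519 × 292 = 151.5480
  age 6: 0.411 × 389 = 159.8790
R₀ = 0.0000 + 151.5480 + 159.8790 = 311.4270

311.43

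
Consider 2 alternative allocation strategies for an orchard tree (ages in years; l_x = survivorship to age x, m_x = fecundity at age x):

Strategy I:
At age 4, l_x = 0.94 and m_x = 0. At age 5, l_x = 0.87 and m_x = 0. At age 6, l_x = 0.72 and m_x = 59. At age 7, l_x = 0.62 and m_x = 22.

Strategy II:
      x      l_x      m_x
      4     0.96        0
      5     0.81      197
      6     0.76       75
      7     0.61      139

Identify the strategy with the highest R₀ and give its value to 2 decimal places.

Strategy I: R₀ = 0.94×0 + 0.87×0 + 0.72×59 + 0.62×22 = 56.1200
Strategy II: R₀ = 0.96×0 + 0.81×197 + 0.76×75 + 0.61×139 = 301.3600
Highest R₀: strategy II with 301.3600.

301.36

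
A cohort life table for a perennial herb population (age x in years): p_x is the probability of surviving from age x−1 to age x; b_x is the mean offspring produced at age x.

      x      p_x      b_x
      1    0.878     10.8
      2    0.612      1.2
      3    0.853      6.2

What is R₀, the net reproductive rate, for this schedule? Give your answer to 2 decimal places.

Survivorship from birth: l_x = p_1·p_2·…·p_x.
  l_1 = 0.87800
  l_2 = 0.53734
  l_3 = 0.45835
R₀ = Σ l_x b_x:
  age 1: 0.87800 × 10.8 = 9.4824
  age 2: 0.53734 × 1.2 = 0.6448
  age 3: 0.45835 × 6.2 = 2.8418
R₀ = 9.4824 + 0.6448 + 2.8418 = 12.9690

12.97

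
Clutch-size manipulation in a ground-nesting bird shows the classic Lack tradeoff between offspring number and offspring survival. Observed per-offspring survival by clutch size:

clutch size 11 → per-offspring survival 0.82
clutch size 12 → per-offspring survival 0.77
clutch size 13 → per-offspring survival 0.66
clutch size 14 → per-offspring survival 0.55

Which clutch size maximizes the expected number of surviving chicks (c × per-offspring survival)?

Expected surviving chicks = c × s(c):
  c=11: 11 × 0.82 = 9.020
  c=12: 12 × 0.77 = 9.240
  c=13: 13 × 0.66 = 8.580
  c=14: 14 × 0.55 = 7.700
Maximum at c = 12 (9.240 surviving chicks).

12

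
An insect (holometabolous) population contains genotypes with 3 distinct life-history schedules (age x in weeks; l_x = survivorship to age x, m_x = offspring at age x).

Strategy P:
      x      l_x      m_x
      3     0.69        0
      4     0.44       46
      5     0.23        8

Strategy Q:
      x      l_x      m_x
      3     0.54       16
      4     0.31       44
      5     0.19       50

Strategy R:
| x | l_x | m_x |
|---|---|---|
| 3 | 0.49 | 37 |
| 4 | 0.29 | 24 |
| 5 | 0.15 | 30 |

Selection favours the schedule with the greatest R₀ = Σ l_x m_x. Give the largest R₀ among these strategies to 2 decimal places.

Strategy P: R₀ = 0.69×0 + 0.44×46 + 0.23×8 = 22.0800
Strategy Q: R₀ = 0.54×16 + 0.31×44 + 0.19×50 = 31.7800
Strategy R: R₀ = 0.49×37 + 0.29×24 + 0.15×30 = 29.5900
Highest R₀: strategy Q with 31.7800.

31.78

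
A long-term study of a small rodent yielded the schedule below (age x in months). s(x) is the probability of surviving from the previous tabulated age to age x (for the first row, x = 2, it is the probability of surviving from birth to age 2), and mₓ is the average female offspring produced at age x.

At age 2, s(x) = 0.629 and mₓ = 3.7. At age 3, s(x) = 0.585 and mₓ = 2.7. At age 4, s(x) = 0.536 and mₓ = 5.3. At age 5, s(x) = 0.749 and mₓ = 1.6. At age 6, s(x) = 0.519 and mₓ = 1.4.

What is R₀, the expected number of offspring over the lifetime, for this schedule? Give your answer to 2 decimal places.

4.71

Survivorship from birth: l_x = s_2·s_3·…·s_x.
  l_2 = 0.62900
  l_3 = 0.36796
  l_4 = 0.19723
  l_5 = 0.14772
  l_6 = 0.07667
R₀ = Σ l_x mₓ:
  age 2: 0.62900 × 3.7 = 2.3273
  age 3: 0.36796 × 2.7 = 0.9935
  age 4: 0.19723 × 5.3 = 1.0453
  age 5: 0.14772 × 1.6 = 0.2364
  age 6: 0.07667 × 1.4 = 0.1073
R₀ = 2.3273 + 0.9935 + 1.0453 + 0.2364 + 0.1073 = 4.7098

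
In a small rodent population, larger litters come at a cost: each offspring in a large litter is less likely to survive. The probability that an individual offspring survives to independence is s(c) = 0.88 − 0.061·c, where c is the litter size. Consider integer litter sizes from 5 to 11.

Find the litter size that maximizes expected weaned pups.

7

Expected weaned pups = c × s(c):
  c=5: 5 × 0.575 = 2.875
  c=6: 6 × 0.514 = 3.084
  c=7: 7 × 0.453 = 3.171
  c=8: 8 × 0.392 = 3.136
  c=9: 9 × 0.331 = 2.979
  c=10: 10 × 0.270 = 2.700
  c=11: 11 × 0.209 = 2.299
Maximum at c = 7 (3.171 weaned pups).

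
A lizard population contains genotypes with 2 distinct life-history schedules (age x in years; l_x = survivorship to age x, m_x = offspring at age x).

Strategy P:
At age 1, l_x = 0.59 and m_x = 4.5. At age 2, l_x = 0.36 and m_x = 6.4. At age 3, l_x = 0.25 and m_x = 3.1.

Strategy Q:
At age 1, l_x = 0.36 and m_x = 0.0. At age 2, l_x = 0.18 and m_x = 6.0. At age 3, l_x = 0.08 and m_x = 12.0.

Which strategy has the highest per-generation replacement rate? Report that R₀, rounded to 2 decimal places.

Strategy P: R₀ = 0.59×4.5 + 0.36×6.4 + 0.25×3.1 = 5.7340
Strategy Q: R₀ = 0.36×0.0 + 0.18×6.0 + 0.08×12.0 = 2.0400
Highest R₀: strategy P with 5.7340.

5.73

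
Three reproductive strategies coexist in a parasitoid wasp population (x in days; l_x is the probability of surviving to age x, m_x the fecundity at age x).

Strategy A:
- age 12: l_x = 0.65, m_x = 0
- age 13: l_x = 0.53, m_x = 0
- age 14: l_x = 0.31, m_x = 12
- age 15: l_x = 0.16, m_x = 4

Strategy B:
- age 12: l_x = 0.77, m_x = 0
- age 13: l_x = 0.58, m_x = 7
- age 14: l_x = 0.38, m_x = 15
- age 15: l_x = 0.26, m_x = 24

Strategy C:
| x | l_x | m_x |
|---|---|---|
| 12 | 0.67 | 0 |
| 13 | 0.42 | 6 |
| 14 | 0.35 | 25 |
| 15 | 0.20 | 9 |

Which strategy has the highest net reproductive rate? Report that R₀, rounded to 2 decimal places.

Strategy A: R₀ = 0.65×0 + 0.53×0 + 0.31×12 + 0.16×4 = 4.3600
Strategy B: R₀ = 0.77×0 + 0.58×7 + 0.38×15 + 0.26×24 = 16.0000
Strategy C: R₀ = 0.67×0 + 0.42×6 + 0.35×25 + 0.20×9 = 13.0700
Highest R₀: strategy B with 16.0000.

16.00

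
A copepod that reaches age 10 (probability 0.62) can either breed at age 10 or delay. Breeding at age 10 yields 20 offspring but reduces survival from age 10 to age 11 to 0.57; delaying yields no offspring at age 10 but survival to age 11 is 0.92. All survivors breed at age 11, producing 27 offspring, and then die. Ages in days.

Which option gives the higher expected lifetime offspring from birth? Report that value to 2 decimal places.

21.94

breed at age 10: R₀ = 0.62 × (20 + 0.57 × 27) = 0.62 × 35.3900 = 21.9418
delay to age 11: R₀ = 0.62 × (0.92 × 27) = 0.62 × 24.8400 = 15.4008
Higher: breed at age 10 (21.9418).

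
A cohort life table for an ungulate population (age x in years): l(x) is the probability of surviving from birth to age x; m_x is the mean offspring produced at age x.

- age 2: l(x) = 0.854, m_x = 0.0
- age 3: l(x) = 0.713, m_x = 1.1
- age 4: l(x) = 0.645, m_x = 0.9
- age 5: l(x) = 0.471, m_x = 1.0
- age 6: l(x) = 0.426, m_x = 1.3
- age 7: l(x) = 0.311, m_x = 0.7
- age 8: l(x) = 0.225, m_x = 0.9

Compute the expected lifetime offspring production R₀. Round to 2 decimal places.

2.81

R₀ = Σ l(x) m_x:
  age 2: 0.854 × 0.0 = 0.0000
  age 3: 0.713 × 1.1 = 0.7843
  age 4: 0.645 × 0.9 = 0.5805
  age 5: 0.471 × 1.0 = 0.4710
  age 6: 0.426 × 1.3 = 0.5538
  age 7: 0.311 × 0.7 = 0.2177
  age 8: 0.225 × 0.9 = 0.2025
R₀ = 0.0000 + 0.7843 + 0.5805 + 0.4710 + 0.5538 + 0.2177 + 0.2025 = 2.8098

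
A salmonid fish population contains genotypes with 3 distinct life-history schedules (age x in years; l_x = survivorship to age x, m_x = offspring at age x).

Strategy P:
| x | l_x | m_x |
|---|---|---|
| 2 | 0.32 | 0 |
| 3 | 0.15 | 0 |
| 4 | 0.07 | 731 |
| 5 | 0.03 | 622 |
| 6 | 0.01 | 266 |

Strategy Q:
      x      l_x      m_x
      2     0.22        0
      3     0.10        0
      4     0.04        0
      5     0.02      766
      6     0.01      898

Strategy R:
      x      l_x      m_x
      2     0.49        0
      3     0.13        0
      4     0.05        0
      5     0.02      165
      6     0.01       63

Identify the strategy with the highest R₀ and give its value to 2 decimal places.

72.49

Strategy P: R₀ = 0.32×0 + 0.15×0 + 0.07×731 + 0.03×622 + 0.01×266 = 72.4900
Strategy Q: R₀ = 0.22×0 + 0.10×0 + 0.04×0 + 0.02×766 + 0.01×898 = 24.3000
Strategy R: R₀ = 0.49×0 + 0.13×0 + 0.05×0 + 0.02×165 + 0.01×63 = 3.9300
Highest R₀: strategy P with 72.4900.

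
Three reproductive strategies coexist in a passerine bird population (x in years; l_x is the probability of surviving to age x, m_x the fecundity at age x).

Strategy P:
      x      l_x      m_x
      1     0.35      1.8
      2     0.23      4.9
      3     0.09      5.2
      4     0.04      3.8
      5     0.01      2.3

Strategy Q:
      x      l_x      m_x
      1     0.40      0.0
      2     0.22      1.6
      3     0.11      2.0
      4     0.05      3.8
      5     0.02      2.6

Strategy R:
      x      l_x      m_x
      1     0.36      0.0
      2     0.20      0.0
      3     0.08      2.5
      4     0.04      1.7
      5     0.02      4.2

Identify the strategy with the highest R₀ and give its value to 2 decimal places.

Strategy P: R₀ = 0.35×1.8 + 0.23×4.9 + 0.09×5.2 + 0.04×3.8 + 0.01×2.3 = 2.4000
Strategy Q: R₀ = 0.40×0.0 + 0.22×1.6 + 0.11×2.0 + 0.05×3.8 + 0.02×2.6 = 0.8140
Strategy R: R₀ = 0.36×0.0 + 0.20×0.0 + 0.08×2.5 + 0.04×1.7 + 0.02×4.2 = 0.3520
Highest R₀: strategy P with 2.4000.

2.40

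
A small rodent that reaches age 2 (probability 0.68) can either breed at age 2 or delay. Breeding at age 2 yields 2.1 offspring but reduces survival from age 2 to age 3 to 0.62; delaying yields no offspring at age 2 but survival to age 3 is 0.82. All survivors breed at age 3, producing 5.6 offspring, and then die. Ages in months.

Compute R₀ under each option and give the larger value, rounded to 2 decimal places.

3.79

breed at age 2: R₀ = 0.68 × (2.1 + 0.62 × 5.6) = 0.68 × 5.5720 = 3.7890
delay to age 3: R₀ = 0.68 × (0.82 × 5.6) = 0.68 × 4.5920 = 3.1226
Higher: breed at age 2 (3.7890).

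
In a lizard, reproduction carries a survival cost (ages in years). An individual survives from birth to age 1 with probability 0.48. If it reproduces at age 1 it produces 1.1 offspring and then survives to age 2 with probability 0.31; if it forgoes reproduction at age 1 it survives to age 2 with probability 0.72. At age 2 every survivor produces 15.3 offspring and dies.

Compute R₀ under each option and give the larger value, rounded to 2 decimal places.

breed at age 1: R₀ = 0.48 × (1.1 + 0.31 × 15.3) = 0.48 × 5.8430 = 2.8046
delay to age 2: R₀ = 0.48 × (0.72 × 15.3) = 0.48 × 11.0160 = 5.2877
Higher: delay to age 2 (5.2877).

5.29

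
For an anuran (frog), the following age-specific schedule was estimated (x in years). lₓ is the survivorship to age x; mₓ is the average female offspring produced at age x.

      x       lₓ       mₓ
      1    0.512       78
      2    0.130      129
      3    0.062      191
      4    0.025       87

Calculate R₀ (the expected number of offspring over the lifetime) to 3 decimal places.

R₀ = Σ lₓ mₓ:
  age 1: 0.512 × 78 = 39.9360
  age 2: 0.130 × 129 = 16.7700
  age 3: 0.062 × 191 = 11.8420
  age 4: 0.025 × 87 = 2.1750
R₀ = 39.9360 + 16.7700 + 11.8420 + 2.1750 = 70.7230

70.723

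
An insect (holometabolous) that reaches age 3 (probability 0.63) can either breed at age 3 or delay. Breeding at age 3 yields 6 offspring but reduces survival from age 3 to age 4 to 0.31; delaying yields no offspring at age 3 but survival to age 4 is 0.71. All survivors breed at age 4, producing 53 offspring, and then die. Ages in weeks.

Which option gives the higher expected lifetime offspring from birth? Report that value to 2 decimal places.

breed at age 3: R₀ = 0.63 × (6 + 0.31 × 53) = 0.63 × 22.4300 = 14.1309
delay to age 4: R₀ = 0.63 × (0.71 × 53) = 0.63 × 37.6300 = 23.7069
Higher: delay to age 4 (23.7069).

23.71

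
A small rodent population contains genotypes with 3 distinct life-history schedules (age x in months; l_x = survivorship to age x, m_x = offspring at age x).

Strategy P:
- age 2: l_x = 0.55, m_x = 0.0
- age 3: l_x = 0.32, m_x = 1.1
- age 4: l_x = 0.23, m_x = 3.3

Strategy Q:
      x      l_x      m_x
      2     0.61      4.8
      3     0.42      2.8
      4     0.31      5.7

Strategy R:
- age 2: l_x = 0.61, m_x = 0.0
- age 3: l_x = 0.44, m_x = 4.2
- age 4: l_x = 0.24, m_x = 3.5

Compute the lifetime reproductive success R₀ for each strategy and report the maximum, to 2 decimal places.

5.87

Strategy P: R₀ = 0.55×0.0 + 0.32×1.1 + 0.23×3.3 = 1.1110
Strategy Q: R₀ = 0.61×4.8 + 0.42×2.8 + 0.31×5.7 = 5.8710
Strategy R: R₀ = 0.61×0.0 + 0.44×4.2 + 0.24×3.5 = 2.6880
Highest R₀: strategy Q with 5.8710.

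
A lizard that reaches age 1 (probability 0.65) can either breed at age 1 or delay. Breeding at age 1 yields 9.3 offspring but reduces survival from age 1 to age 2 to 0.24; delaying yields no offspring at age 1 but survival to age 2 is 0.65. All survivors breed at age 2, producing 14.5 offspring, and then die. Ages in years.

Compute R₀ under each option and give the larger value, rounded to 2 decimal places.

8.31

breed at age 1: R₀ = 0.65 × (9.3 + 0.24 × 14.5) = 0.65 × 12.7800 = 8.3070
delay to age 2: R₀ = 0.65 × (0.65 × 14.5) = 0.65 × 9.4250 = 6.1263
Higher: breed at age 1 (8.3070).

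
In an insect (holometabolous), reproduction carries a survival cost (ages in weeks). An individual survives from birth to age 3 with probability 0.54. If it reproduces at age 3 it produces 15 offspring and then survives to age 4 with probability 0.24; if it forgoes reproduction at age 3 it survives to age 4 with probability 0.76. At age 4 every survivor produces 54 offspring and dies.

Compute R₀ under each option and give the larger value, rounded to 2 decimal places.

breed at age 3: R₀ = 0.54 × (15 + 0.24 × 54) = 0.54 × 27.9600 = 15.0984
delay to age 4: R₀ = 0.54 × (0.76 × 54) = 0.54 × 41.0400 = 22.1616
Higher: delay to age 4 (22.1616).

22.16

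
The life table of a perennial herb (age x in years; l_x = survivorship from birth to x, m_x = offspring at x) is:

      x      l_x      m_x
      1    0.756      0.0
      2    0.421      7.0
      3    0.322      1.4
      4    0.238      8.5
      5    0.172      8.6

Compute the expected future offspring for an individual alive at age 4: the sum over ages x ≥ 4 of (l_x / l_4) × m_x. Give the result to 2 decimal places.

14.72

l_4 = 0.238. Conditional survival from age 4 to x is l_x / l_4.
  x=4: (0.238/0.238) × 8.5 = 8.5000
  x=5: (0.172/0.238) × 8.6 = 6.2151
Sum = 8.5000 + 6.2151 = 14.7151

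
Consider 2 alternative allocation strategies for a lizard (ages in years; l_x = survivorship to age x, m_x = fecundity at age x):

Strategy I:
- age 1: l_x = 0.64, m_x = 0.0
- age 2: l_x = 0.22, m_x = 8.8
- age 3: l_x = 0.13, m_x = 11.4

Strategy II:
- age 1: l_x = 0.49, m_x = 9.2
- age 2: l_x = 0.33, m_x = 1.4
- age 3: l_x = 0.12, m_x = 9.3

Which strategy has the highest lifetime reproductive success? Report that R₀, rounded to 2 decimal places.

6.09

Strategy I: R₀ = 0.64×0.0 + 0.22×8.8 + 0.13×11.4 = 3.4180
Strategy II: R₀ = 0.49×9.2 + 0.33×1.4 + 0.12×9.3 = 6.0860
Highest R₀: strategy II with 6.0860.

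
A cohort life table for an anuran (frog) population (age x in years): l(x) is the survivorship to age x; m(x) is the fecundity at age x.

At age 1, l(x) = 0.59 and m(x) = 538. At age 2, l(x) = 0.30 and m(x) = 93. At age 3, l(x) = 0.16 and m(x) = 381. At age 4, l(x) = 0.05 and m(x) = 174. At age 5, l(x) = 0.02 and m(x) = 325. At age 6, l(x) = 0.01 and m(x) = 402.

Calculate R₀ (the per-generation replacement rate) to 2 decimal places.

R₀ = Σ l(x) m(x):
  age 1: 0.59 × 538 = 317.4200
  age 2: 0.30 × 93 = 27.9000
  age 3: 0.16 × 381 = 60.9600
  age 4: 0.05 × 174 = 8.7000
  age 5: 0.02 × 325 = 6.5000
  age 6: 0.01 × 402 = 4.0200
R₀ = 317.4200 + 27.9000 + 60.9600 + 8.7000 + 6.5000 + 4.0200 = 425.5000

425.50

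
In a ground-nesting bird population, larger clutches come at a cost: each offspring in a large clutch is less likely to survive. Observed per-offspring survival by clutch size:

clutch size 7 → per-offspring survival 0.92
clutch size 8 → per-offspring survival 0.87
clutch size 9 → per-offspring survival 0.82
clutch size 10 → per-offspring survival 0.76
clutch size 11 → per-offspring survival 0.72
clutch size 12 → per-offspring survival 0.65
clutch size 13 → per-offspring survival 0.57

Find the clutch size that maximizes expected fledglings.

11

Expected fledglings = c × s(c):
  c=7: 7 × 0.92 = 6.440
  c=8: 8 × 0.87 = 6.960
  c=9: 9 × 0.82 = 7.380
  c=10: 10 × 0.76 = 7.600
  c=11: 11 × 0.72 = 7.920
  c=12: 12 × 0.65 = 7.800
  c=13: 13 × 0.57 = 7.410
Maximum at c = 11 (7.920 fledglings).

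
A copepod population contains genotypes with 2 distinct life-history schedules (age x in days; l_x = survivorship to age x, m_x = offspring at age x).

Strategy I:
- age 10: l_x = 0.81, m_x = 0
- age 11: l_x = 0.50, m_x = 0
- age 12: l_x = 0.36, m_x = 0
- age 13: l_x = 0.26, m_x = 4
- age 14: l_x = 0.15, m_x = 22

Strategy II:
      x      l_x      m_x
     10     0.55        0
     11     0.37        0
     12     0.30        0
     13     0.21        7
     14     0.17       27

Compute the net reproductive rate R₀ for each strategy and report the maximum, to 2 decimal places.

6.06

Strategy I: R₀ = 0.81×0 + 0.50×0 + 0.36×0 + 0.26×4 + 0.15×22 = 4.3400
Strategy II: R₀ = 0.55×0 + 0.37×0 + 0.30×0 + 0.21×7 + 0.17×27 = 6.0600
Highest R₀: strategy II with 6.0600.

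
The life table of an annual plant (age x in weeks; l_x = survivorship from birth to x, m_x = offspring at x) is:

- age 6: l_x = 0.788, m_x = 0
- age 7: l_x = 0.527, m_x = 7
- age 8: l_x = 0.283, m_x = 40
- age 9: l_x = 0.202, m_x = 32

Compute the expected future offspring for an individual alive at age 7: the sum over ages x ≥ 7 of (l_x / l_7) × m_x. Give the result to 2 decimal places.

l_7 = 0.527. Conditional survival from age 7 to x is l_x / l_7.
  x=7: (0.527/0.527) × 7 = 7.0000
  x=8: (0.283/0.527) × 40 = 21.4801
  x=9: (0.202/0.527) × 32 = 12.2657
Sum = 7.0000 + 21.4801 + 12.2657 = 40.7457

40.75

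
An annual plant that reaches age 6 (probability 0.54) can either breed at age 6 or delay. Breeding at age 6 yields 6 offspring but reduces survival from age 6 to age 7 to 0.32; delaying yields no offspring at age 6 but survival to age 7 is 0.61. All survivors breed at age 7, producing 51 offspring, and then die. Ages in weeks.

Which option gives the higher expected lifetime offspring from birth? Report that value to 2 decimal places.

breed at age 6: R₀ = 0.54 × (6 + 0.32 × 51) = 0.54 × 22.3200 = 12.0528
delay to age 7: R₀ = 0.54 × (0.61 × 51) = 0.54 × 31.1100 = 16.7994
Higher: delay to age 7 (16.7994).

16.80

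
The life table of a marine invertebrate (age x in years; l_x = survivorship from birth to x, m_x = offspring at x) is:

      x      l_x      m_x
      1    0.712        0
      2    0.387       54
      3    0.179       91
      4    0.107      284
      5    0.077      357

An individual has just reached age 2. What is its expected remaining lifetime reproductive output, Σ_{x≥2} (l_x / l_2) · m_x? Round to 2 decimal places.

245.64

l_2 = 0.387. Conditional survival from age 2 to x is l_x / l_2.
  x=2: (0.387/0.387) × 54 = 54.0000
  x=3: (0.179/0.387) × 91 = 42.0904
  x=4: (0.107/0.387) × 284 = 78.5220
  x=5: (0.077/0.387) × 357 = 71.0310
Sum = 54.0000 + 42.0904 + 78.5220 + 71.0310 = 245.6434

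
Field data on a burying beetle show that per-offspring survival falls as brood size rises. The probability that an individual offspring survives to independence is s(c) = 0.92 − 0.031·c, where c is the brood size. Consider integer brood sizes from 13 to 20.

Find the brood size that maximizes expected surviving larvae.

Expected surviving larvae = c × s(c):
  c=13: 13 × 0.517 = 6.721
  c=14: 14 × 0.486 = 6.804
  c=15: 15 × 0.455 = 6.825
  c=16: 16 × 0.424 = 6.784
  c=17: 17 × 0.393 = 6.681
  c=18: 18 × 0.362 = 6.516
  c=19: 19 × 0.331 = 6.289
  c=20: 20 × 0.300 = 6.000
Maximum at c = 15 (6.825 surviving larvae).

15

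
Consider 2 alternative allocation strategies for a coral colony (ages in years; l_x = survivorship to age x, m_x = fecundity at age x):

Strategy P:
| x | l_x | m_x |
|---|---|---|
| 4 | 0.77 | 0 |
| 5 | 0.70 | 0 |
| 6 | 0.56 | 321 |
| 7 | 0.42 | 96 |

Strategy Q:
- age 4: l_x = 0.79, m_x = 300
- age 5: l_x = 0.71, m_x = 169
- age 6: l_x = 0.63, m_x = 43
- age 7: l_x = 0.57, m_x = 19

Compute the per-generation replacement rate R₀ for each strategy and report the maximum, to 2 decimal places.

394.91

Strategy P: R₀ = 0.77×0 + 0.70×0 + 0.56×321 + 0.42×96 = 220.0800
Strategy Q: R₀ = 0.79×300 + 0.71×169 + 0.63×43 + 0.57×19 = 394.9100
Highest R₀: strategy Q with 394.9100.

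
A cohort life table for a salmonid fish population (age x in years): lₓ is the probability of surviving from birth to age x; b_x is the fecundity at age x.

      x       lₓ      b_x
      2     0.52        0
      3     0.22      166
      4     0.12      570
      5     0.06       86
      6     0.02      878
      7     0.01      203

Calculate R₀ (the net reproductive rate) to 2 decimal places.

129.67

R₀ = Σ lₓ b_x:
  age 2: 0.52 × 0 = 0.0000
  age 3: 0.22 × 166 = 36.5200
  age 4: 0.12 × 570 = 68.4000
  age 5: 0.06 × 86 = 5.1600
  age 6: 0.02 × 878 = 17.5600
  age 7: 0.01 × 203 = 2.0300
R₀ = 0.0000 + 36.5200 + 68.4000 + 5.1600 + 17.5600 + 2.0300 = 129.6700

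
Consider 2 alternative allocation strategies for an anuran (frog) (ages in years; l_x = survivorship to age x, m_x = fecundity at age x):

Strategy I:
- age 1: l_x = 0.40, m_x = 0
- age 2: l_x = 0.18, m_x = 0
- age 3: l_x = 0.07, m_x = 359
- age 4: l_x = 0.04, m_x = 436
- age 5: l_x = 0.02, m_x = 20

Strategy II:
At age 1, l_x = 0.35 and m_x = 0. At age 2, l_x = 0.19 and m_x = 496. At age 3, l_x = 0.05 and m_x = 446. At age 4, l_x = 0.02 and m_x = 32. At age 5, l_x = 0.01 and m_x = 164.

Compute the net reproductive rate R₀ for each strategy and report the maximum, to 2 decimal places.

118.82

Strategy I: R₀ = 0.40×0 + 0.18×0 + 0.07×359 + 0.04×436 + 0.02×20 = 42.9700
Strategy II: R₀ = 0.35×0 + 0.19×496 + 0.05×446 + 0.02×32 + 0.01×164 = 118.8200
Highest R₀: strategy II with 118.8200.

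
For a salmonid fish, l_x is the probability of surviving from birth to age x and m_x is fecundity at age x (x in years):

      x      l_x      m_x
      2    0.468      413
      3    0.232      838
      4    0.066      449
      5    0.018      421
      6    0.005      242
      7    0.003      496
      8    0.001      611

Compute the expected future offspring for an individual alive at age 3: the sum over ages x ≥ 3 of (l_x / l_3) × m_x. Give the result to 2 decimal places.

l_3 = 0.232. Conditional survival from age 3 to x is l_x / l_3.
  x=3: (0.232/0.232) × 838 = 838.0000
  x=4: (0.066/0.232) × 449 = 127.7328
  x=5: (0.018/0.232) × 421 = 32.6638
  x=6: (0.005/0.232) × 242 = 5.2155
  x=7: (0.003/0.232) × 496 = 6.4138
  x=8: (0.001/0.232) × 611 = 2.6336
Sum = 838.0000 + 127.7328 + 32.6638 + 5.2155 + 6.4138 + 2.6336 = 1012.6595

1012.66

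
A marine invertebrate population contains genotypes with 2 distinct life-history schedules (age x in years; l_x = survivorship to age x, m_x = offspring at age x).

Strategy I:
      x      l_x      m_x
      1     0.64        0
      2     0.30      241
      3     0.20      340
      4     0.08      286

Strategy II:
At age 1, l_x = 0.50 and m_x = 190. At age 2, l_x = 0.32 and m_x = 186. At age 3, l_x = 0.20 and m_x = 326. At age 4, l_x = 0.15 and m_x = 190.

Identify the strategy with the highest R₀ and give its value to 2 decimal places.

Strategy I: R₀ = 0.64×0 + 0.30×241 + 0.20×340 + 0.08×286 = 163.1800
Strategy II: R₀ = 0.50×190 + 0.32×186 + 0.20×326 + 0.15×190 = 248.2200
Highest R₀: strategy II with 248.2200.

248.22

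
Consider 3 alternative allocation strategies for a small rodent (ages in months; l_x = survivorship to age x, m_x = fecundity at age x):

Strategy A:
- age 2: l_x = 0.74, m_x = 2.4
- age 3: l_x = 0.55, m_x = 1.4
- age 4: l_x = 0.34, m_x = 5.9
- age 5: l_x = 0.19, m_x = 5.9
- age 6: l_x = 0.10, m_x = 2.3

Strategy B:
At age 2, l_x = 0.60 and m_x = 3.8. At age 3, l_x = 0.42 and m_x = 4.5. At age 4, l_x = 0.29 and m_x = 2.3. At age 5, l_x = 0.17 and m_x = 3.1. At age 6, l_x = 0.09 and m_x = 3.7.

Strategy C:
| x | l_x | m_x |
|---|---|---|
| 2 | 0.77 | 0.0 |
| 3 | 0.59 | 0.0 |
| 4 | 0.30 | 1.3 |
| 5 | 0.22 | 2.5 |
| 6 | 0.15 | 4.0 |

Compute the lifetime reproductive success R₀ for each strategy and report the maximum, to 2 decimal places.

Strategy A: R₀ = 0.74×2.4 + 0.55×1.4 + 0.34×5.9 + 0.19×5.9 + 0.10×2.3 = 5.9030
Strategy B: R₀ = 0.60×3.8 + 0.42×4.5 + 0.29×2.3 + 0.17×3.1 + 0.09×3.7 = 5.6970
Strategy C: R₀ = 0.77×0.0 + 0.59×0.0 + 0.30×1.3 + 0.22×2.5 + 0.15×4.0 = 1.5400
Highest R₀: strategy A with 5.9030.

5.90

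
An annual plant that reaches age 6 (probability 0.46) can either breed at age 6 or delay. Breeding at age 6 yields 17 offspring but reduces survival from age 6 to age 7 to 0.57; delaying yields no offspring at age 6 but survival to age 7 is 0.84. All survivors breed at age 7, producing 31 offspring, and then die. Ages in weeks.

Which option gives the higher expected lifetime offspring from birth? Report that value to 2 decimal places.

15.95

breed at age 6: R₀ = 0.46 × (17 + 0.57 × 31) = 0.46 × 34.6700 = 15.9482
delay to age 7: R₀ = 0.46 × (0.84 × 31) = 0.46 × 26.0400 = 11.9784
Higher: breed at age 6 (15.9482).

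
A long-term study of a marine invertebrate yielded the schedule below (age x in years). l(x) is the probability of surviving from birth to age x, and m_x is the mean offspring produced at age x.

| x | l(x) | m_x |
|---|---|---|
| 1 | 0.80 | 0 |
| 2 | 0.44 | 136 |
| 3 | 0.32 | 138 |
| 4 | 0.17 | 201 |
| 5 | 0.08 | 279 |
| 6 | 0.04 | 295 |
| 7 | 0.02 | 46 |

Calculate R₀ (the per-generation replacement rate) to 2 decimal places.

R₀ = Σ l(x) m_x:
  age 1: 0.80 × 0 = 0.0000
  age 2: 0.44 × 136 = 59.8400
  age 3: 0.32 × 138 = 44.1600
  age 4: 0.17 × 201 = 34.1700
  age 5: 0.08 × 279 = 22.3200
  age 6: 0.04 × 295 = 11.8000
  age 7: 0.02 × 46 = 0.9200
R₀ = 0.0000 + 59.8400 + 44.1600 + 34.1700 + 22.3200 + 11.8000 + 0.9200 = 173.2100

173.21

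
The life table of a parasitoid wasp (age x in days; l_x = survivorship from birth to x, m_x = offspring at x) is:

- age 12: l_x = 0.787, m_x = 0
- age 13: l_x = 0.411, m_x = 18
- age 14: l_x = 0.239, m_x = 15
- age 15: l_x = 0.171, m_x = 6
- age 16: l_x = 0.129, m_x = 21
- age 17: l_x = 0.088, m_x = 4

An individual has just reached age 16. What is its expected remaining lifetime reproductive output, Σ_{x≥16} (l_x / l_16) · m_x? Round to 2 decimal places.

23.73

l_16 = 0.129. Conditional survival from age 16 to x is l_x / l_16.
  x=16: (0.129/0.129) × 21 = 21.0000
  x=17: (0.088/0.129) × 4 = 2.7287
Sum = 21.0000 + 2.7287 = 23.7287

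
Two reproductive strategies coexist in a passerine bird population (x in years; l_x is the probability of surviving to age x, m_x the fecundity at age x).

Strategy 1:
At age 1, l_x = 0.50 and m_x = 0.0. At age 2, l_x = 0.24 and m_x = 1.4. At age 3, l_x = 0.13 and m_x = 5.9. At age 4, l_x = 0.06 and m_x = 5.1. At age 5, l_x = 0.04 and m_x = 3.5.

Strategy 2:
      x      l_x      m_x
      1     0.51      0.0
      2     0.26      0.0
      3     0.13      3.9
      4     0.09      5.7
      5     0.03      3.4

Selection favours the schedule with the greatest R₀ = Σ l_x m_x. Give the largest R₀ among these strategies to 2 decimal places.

Strategy 1: R₀ = 0.50×0.0 + 0.24×1.4 + 0.13×5.9 + 0.06×5.1 + 0.04×3.5 = 1.5490
Strategy 2: R₀ = 0.51×0.0 + 0.26×0.0 + 0.13×3.9 + 0.09×5.7 + 0.03×3.4 = 1.1220
Highest R₀: strategy 1 with 1.5490.

1.55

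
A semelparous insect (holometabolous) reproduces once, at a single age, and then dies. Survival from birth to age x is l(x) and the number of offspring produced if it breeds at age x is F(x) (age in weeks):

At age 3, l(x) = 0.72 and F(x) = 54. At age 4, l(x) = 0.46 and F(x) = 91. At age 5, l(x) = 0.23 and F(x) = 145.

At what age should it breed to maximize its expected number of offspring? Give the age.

Expected offspring if breeding at age x = l(x) × F(x):
  age 3: 0.72 × 54 = 38.880
  age 4: 0.46 × 91 = 41.860
  age 5: 0.23 × 145 = 33.350
Maximum at age 4 (41.860).

4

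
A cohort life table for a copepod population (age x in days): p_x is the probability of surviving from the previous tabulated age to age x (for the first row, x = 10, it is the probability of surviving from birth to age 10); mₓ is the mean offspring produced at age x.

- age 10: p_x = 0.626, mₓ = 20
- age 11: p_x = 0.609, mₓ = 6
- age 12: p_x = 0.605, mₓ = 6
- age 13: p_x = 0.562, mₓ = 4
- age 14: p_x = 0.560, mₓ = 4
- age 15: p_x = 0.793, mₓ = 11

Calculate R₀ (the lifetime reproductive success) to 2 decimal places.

Survivorship from birth: l_x = p_10·p_11·…·p_x.
  l_10 = 0.62600
  l_11 = 0.38123
  l_12 = 0.23065
  l_13 = 0.12962
  l_14 = 0.07259
  l_15 = 0.05756
R₀ = Σ l_x mₓ:
  age 10: 0.62600 × 20 = 12.5200
  age 11: 0.38123 × 6 = 2.2874
  age 12: 0.23065 × 6 = 1.3839
  age 13: 0.12962 × 4 = 0.5185
  age 14: 0.07259 × 4 = 0.2904
  age 15: 0.05756 × 11 = 0.6332
R₀ = 12.5200 + 2.2874 + 1.3839 + 0.5185 + 0.2904 + 0.6332 = 17.6333

17.63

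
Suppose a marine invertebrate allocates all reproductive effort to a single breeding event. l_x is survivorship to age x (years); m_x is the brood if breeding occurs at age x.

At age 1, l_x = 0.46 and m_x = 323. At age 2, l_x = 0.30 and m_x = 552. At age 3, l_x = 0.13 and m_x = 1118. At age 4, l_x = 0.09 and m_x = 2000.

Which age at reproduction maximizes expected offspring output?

4

Expected offspring if breeding at age x = l_x × m_x:
  age 1: 0.46 × 323 = 148.580
  age 2: 0.30 × 552 = 165.600
  age 3: 0.13 × 1118 = 145.340
  age 4: 0.09 × 2000 = 180.000
Maximum at age 4 (180.000).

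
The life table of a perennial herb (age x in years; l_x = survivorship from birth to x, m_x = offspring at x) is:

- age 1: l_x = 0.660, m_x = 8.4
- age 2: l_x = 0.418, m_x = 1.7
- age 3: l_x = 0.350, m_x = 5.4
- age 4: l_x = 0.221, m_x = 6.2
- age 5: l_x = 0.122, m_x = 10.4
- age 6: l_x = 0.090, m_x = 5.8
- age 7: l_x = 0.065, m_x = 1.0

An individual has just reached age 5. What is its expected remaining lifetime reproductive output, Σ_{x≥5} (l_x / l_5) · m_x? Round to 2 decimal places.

l_5 = 0.122. Conditional survival from age 5 to x is l_x / l_5.
  x=5: (0.122/0.122) × 10.4 = 10.4000
  x=6: (0.090/0.122) × 5.8 = 4.2787
  x=7: (0.065/0.122) × 1.0 = 0.5328
Sum = 10.4000 + 4.2787 + 0.5328 = 15.2115

15.21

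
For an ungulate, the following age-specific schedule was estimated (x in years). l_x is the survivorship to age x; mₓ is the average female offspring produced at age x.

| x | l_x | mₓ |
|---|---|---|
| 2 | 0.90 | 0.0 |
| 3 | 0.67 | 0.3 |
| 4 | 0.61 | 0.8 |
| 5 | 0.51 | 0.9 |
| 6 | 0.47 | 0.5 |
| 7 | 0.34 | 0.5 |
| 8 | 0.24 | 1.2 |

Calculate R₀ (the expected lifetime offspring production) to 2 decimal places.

R₀ = Σ l_x mₓ:
  age 2: 0.90 × 0.0 = 0.0000
  age 3: 0.67 × 0.3 = 0.2010
  age 4: 0.61 × 0.8 = 0.4880
  age 5: 0.51 × 0.9 = 0.4590
  age 6: 0.47 × 0.5 = 0.2350
  age 7: 0.34 × 0.5 = 0.1700
  age 8: 0.24 × 1.2 = 0.2880
R₀ = 0.0000 + 0.2010 + 0.4880 + 0.4590 + 0.2350 + 0.1700 + 0.2880 = 1.8410

1.84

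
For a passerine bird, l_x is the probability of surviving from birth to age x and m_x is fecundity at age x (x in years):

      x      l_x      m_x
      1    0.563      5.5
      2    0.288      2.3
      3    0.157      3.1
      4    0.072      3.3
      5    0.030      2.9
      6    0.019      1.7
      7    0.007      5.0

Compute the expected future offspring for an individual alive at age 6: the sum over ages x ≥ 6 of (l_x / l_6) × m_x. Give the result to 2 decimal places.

3.54

l_6 = 0.019. Conditional survival from age 6 to x is l_x / l_6.
  x=6: (0.019/0.019) × 1.7 = 1.7000
  x=7: (0.007/0.019) × 5.0 = 1.8421
Sum = 1.7000 + 1.8421 = 3.5421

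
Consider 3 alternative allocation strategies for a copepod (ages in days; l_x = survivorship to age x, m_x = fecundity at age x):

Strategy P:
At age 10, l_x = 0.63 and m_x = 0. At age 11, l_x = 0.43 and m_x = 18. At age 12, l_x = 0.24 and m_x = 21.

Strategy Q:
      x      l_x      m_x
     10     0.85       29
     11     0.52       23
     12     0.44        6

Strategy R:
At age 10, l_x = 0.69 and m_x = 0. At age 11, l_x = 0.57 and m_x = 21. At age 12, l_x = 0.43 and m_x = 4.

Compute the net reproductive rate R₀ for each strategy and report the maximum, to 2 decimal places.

Strategy P: R₀ = 0.63×0 + 0.43×18 + 0.24×21 = 12.7800
Strategy Q: R₀ = 0.85×29 + 0.52×23 + 0.44×6 = 39.2500
Strategy R: R₀ = 0.69×0 + 0.57×21 + 0.43×4 = 13.6900
Highest R₀: strategy Q with 39.2500.

39.25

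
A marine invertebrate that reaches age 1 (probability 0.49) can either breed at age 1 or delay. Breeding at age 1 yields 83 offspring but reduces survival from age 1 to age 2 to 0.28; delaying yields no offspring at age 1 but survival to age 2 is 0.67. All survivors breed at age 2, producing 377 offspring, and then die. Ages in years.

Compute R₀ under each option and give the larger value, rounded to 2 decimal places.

breed at age 1: R₀ = 0.49 × (83 + 0.28 × 377) = 0.49 × 188.5600 = 92.3944
delay to age 2: R₀ = 0.49 × (0.67 × 377) = 0.49 × 252.5900 = 123.7691
Higher: delay to age 2 (123.7691).

123.77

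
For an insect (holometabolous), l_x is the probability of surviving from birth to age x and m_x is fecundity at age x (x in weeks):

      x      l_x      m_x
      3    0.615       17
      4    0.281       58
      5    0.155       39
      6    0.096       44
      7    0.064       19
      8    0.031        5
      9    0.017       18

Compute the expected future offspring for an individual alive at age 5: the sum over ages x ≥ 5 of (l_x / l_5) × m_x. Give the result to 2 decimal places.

l_5 = 0.155. Conditional survival from age 5 to x is l_x / l_5.
  x=5: (0.155/0.155) × 39 = 39.0000
  x=6: (0.096/0.155) × 44 = 27.2516
  x=7: (0.064/0.155) × 19 = 7.8452
  x=8: (0.031/0.155) × 5 = 1.0000
  x=9: (0.017/0.155) × 18 = 1.9742
Sum = 39.0000 + 27.2516 + 7.8452 + 1.0000 + 1.9742 = 77.0710

77.07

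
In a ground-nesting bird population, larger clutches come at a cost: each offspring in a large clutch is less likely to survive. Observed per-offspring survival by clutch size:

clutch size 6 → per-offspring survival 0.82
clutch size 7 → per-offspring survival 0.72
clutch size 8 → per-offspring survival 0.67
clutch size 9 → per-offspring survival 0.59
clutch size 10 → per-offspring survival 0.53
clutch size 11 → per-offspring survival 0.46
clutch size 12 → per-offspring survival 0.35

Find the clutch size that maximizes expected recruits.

8

Expected recruits = c × s(c):
  c=6: 6 × 0.82 = 4.920
  c=7: 7 × 0.72 = 5.040
  c=8: 8 × 0.67 = 5.360
  c=9: 9 × 0.59 = 5.310
  c=10: 10 × 0.53 = 5.300
  c=11: 11 × 0.46 = 5.060
  c=12: 12 × 0.35 = 4.200
Maximum at c = 8 (5.360 recruits).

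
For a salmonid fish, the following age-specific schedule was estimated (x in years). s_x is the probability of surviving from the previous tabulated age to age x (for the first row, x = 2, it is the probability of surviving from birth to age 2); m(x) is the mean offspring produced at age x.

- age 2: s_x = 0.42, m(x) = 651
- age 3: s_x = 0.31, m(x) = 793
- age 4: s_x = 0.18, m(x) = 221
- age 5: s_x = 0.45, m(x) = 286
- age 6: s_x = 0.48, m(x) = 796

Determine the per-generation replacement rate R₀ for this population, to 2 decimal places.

388.89

Survivorship from birth: l_x = s_2·s_3·…·s_x.
  l_2 = 0.42000
  l_3 = 0.13020
  l_4 = 0.02344
  l_5 = 0.01055
  l_6 = 0.00506
R₀ = Σ l_x m(x):
  age 2: 0.42000 × 651 = 273.4200
  age 3: 0.13020 × 793 = 103.2486
  age 4: 0.02344 × 221 = 5.1802
  age 5: 0.01055 × 286 = 3.0173
  age 6: 0.00506 × 796 = 4.0278
R₀ = 273.4200 + 103.2486 + 5.1802 + 3.0173 + 4.0278 = 388.8939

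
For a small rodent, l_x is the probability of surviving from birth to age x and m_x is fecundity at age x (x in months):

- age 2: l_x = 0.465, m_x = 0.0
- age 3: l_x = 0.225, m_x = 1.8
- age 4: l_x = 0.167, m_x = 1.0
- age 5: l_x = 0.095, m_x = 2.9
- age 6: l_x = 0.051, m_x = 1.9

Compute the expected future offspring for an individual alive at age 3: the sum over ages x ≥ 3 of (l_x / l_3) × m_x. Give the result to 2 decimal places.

4.20

l_3 = 0.225. Conditional survival from age 3 to x is l_x / l_3.
  x=3: (0.225/0.225) × 1.8 = 1.8000
  x=4: (0.167/0.225) × 1.0 = 0.7422
  x=5: (0.095/0.225) × 2.9 = 1.2244
  x=6: (0.051/0.225) × 1.9 = 0.4307
Sum = 1.8000 + 0.7422 + 1.2244 + 0.4307 = 4.1973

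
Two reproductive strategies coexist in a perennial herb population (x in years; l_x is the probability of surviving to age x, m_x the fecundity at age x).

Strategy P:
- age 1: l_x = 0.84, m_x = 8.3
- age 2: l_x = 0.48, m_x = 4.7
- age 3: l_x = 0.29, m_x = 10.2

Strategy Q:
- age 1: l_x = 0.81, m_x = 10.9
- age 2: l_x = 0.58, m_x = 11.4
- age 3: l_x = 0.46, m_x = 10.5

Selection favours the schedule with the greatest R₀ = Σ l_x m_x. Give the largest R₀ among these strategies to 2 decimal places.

Strategy P: R₀ = 0.84×8.3 + 0.48×4.7 + 0.29×10.2 = 12.1860
Strategy Q: R₀ = 0.81×10.9 + 0.58×11.4 + 0.46×10.5 = 20.2710
Highest R₀: strategy Q with 20.2710.

20.27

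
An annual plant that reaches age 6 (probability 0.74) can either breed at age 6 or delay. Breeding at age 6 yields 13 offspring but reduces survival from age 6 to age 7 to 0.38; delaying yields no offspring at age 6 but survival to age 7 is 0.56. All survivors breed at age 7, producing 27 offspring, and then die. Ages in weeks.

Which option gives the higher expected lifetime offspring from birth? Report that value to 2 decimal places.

breed at age 6: R₀ = 0.74 × (13 + 0.38 × 27) = 0.74 × 23.2600 = 17.2124
delay to age 7: R₀ = 0.74 × (0.56 × 27) = 0.74 × 15.1200 = 11.1888
Higher: breed at age 6 (17.2124).

17.21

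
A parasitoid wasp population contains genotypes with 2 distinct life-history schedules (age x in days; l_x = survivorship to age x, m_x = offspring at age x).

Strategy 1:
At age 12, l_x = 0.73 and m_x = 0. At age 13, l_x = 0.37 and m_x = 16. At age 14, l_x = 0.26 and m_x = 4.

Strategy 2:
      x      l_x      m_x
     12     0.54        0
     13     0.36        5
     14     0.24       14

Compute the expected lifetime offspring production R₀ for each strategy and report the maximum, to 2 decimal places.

6.96

Strategy 1: R₀ = 0.73×0 + 0.37×16 + 0.26×4 = 6.9600
Strategy 2: R₀ = 0.54×0 + 0.36×5 + 0.24×14 = 5.1600
Highest R₀: strategy 1 with 6.9600.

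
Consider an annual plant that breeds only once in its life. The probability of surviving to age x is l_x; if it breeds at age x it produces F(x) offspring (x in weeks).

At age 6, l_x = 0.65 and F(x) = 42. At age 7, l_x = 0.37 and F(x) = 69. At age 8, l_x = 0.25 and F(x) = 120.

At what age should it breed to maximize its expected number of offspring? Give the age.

8

Expected offspring if breeding at age x = l_x × F(x):
  age 6: 0.65 × 42 = 27.300
  age 7: 0.37 × 69 = 25.530
  age 8: 0.25 × 120 = 30.000
Maximum at age 8 (30.000).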